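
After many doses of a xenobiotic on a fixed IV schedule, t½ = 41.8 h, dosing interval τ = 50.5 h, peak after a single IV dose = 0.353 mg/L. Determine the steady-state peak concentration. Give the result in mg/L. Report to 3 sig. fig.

k = ln2 / t½ = 0.693147 / 41.8 = 0.01658 h⁻¹
e^(−kτ) = e^(−0.01658 × 50.5) = 0.4329
Accumulation ratio R = 1 / (1 − e^(−kτ)) = 1 / (1 − 0.4329) = 1.763
Steady-state peak = C₀ × R = 0.353 × 1.763 = 0.6223 mg/L

0.622 mg/L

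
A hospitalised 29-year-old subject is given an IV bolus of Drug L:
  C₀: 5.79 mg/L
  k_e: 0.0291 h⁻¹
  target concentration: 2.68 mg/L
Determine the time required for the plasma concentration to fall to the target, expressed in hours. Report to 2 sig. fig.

t = ln(C₀ / C) / k = ln(5.790 / 2.68) / 0.02910
  = ln(2.160) / 0.02910 = 0.7701 / 0.02910 = 26.46 h

26 h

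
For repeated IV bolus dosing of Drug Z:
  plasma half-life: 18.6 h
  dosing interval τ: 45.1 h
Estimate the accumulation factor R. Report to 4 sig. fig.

k = ln2 / t½ = 0.693147 / 18.6 = 0.03727 h⁻¹
e^(−kτ) = e^(−0.03727 × 45.1) = 0.1862
Accumulation ratio R = 1 / (1 − e^(−kτ)) = 1 / (1 − 0.1862) = 1.229

1.229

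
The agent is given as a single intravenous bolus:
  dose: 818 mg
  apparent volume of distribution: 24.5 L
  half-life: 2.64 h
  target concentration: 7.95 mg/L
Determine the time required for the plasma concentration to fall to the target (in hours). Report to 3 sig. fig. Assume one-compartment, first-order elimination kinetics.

C₀ = Dose / Vd = 818.0 / 24.5 = 33.39 mg/L
k = ln2 / t½ = 0.693147 / 2.64 = 0.2626 h⁻¹
t = ln(C₀ / C) / k = ln(33.39 / 7.95) / 0.2626
  = ln(4.200) / 0.2626 = 1.435 / 0.2626 = 5.465 h

5.47 h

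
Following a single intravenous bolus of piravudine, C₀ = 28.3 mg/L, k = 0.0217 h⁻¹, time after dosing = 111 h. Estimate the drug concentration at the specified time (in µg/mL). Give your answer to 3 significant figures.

2.55 µg/mL

C = C₀ · e^(−k·t) = 28.30 × e^(−0.02170 × 111)
  = 28.30 × 0.08993 = 2.545 mg/L
(2.545 mg/L = 2.545 µg/mL)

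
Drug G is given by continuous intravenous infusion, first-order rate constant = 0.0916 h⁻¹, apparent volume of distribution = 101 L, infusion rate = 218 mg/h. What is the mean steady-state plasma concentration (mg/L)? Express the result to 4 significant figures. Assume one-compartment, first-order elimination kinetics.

23.56 mg/L

CL = k × Vd = 0.09160 × 101 = 9.252 L/h
At steady state Css = R₀ / CL = 218 / 9.252 = 23.56 mg/L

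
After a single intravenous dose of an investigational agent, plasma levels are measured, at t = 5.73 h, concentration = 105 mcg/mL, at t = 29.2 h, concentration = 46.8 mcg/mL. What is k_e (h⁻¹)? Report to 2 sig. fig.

0.034 h⁻¹

k = ln(C₁/C₂) / (t₂ − t₁) = ln(105/46.8) / (29.2 − 5.73)
  = 0.8081 / 23.47 = 0.03443 h⁻¹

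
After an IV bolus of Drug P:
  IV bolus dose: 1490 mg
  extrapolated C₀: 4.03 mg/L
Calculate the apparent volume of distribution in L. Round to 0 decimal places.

370 L

Vd = Dose / C₀ = 1490 / 4.03 = 369.7 L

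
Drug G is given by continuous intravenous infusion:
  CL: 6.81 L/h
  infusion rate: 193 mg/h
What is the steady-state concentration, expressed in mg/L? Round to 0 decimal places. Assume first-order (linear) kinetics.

28 mg/L

At steady state Css = R₀ / CL = 193 / 6.810 = 28.34 mg/L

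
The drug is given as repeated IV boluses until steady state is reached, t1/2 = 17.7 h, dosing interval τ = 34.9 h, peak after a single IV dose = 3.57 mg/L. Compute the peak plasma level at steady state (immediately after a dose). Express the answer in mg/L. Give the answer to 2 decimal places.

k = ln2 / t½ = 0.693147 / 17.7 = 0.03916 h⁻¹
e^(−kτ) = e^(−0.03916 × 34.9) = 0.2550
Accumulation ratio R = 1 / (1 − e^(−kτ)) = 1 / (1 − 0.2550) = 1.342
Steady-state peak = C₀ × R = 3.57 × 1.342 = 4.791 mg/L

4.79 mg/L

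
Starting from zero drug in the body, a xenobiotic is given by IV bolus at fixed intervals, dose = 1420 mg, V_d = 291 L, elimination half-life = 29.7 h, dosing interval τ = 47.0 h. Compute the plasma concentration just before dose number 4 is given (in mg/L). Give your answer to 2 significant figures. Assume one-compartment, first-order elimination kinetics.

2.4 mg/L

C₀ per dose = Dose / Vd = 1420 / 291 = 4.880 mg/L
k = ln2 / t½ = 0.693147 / 29.7 = 0.02334 h⁻¹
Fraction remaining after one interval: r = e^(−kτ) = e^(−0.02334 × 47.0) = 0.3339
Before dose 4, 3 doses have been given (aged 1τ, 2τ, 3τ).
C_trough = C₀ × (r + r² + … + r^3) = C₀ × r(1−r^3)/(1−r)
        = 4.880 × 0.3339 × (1 − 0.03723) / (1 − 0.3339) = 2.355 mg/L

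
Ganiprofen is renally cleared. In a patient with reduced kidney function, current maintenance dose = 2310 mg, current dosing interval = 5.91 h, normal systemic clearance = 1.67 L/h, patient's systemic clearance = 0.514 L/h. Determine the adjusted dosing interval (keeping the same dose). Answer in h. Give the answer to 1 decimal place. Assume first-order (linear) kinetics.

To keep the same average steady-state level, dosing rate must scale with clearance.
CL ratio = 0.514 / 1.67 = 0.3078
New interval (same dose) = 5.91 / 0.3078 = 19.20 h

19.2 h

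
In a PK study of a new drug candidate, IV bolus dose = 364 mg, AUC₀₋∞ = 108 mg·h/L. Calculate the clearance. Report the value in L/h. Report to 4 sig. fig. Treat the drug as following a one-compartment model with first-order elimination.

3.370 L/h

CL = Dose / AUC = 364 / 108 = 3.370 L/h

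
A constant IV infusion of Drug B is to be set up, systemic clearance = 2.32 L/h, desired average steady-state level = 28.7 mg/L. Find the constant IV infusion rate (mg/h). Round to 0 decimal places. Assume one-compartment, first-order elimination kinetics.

At steady state, infusion rate R₀ = Css × CL = 28.7 × 2.320 = 66.58 mg/h

67 mg/h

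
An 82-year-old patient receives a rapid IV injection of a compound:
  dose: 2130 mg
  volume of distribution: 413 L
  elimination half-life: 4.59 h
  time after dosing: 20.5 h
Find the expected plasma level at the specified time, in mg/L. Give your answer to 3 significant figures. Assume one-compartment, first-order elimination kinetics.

C₀ = Dose / Vd = 2130 / 413 = 5.157 mg/L
k = ln2 / t½ = 0.693147 / 4.59 = 0.1510 h⁻¹
C = C₀ · e^(−k·t) = 5.157 × e^(−0.1510 × 20.5)
  = 5.157 × 0.04525 = 0.2334 mg/L

0.233 mg/L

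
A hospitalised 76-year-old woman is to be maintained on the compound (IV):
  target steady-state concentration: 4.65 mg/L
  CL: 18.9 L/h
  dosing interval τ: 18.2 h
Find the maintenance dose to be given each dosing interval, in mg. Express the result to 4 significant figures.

1600 mg

At steady state, Dose/τ = Css × CL.
Dose = Css × CL × τ = 4.65 × 18.90 × 18.2 = 1600 mg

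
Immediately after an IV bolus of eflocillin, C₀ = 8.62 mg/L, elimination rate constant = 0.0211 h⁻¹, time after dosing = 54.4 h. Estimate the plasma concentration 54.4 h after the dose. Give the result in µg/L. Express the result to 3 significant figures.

C = C₀ · e^(−k·t) = 8.620 × e^(−0.02110 × 54.4)
  = 8.620 × 0.3173 = 2.735 mg/L
Convert: 2.735 mg/L × 1000 = 2735 µg/L

2740 µg/L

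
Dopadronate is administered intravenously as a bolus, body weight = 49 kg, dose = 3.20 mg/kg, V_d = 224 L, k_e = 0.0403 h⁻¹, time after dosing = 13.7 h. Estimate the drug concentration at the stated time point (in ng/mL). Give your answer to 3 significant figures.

Total dose = 3.20 × 49 = 156.8 mg
C₀ = Dose / Vd = 156.8 / 224 = 0.7000 mg/L
C = C₀ · e^(−k·t) = 0.7000 × e^(−0.04030 × 13.7)
  = 0.7000 × 0.5757 = 0.4030 mg/L
Convert: 0.4030 mg/L × 1000 = 403.0 ng/mL

403 ng/mL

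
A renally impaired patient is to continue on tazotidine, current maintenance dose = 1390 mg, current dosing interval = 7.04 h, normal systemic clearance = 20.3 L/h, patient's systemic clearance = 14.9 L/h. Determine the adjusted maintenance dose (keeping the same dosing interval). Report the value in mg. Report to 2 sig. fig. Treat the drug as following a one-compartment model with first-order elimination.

1000 mg

To keep the same average steady-state level, dosing rate must scale with clearance.
CL ratio = 14.9 / 20.3 = 0.7340
New dose (same interval) = 1390 × 0.7340 = 1020 mg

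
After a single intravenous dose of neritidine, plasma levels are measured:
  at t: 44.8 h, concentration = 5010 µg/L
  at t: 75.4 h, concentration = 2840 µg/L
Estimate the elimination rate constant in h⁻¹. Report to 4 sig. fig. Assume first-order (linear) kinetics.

0.01855 h⁻¹

k = ln(C₁/C₂) / (t₂ − t₁) = ln(5010/2840) / (75.4 − 44.8)
  = 0.5676 / 30.60 = 0.01855 h⁻¹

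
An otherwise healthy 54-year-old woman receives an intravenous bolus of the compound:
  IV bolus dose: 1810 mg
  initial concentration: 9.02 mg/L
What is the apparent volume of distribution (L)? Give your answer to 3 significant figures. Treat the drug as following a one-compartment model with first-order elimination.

201 L

Vd = Dose / C₀ = 1810 / 9.02 = 200.7 L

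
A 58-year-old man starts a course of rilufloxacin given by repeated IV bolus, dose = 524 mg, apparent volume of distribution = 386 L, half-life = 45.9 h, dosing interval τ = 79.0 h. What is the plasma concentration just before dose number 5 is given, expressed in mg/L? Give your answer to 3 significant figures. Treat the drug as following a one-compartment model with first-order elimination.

0.586 mg/L

C₀ per dose = Dose / Vd = 524 / 386 = 1.358 mg/L
k = ln2 / t½ = 0.693147 / 45.9 = 0.01510 h⁻¹
Fraction remaining after one interval: r = e^(−kτ) = e^(−0.01510 × 79.0) = 0.3033
Before dose 5, 4 doses have been given (aged 1τ, 2τ, 3τ, 4τ).
C_trough = C₀ × (r + r² + … + r^4) = C₀ × r(1−r^4)/(1−r)
        = 1.358 × 0.3033 × (1 − 0.008462) / (1 − 0.3033) = 0.5862 mg/L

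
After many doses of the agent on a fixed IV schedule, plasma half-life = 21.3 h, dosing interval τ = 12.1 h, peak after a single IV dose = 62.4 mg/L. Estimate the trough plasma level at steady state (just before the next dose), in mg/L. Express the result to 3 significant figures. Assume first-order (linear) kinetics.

129 mg/L

k = ln2 / t½ = 0.693147 / 21.3 = 0.03254 h⁻¹
e^(−kτ) = e^(−0.03254 × 12.1) = 0.6745
Accumulation ratio R = 1 / (1 − e^(−kτ)) = 1 / (1 − 0.6745) = 3.072
Steady-state trough = C₀ × R × e^(−kτ) = 62.4 × 3.072 × 0.6745 = 129.3 mg/L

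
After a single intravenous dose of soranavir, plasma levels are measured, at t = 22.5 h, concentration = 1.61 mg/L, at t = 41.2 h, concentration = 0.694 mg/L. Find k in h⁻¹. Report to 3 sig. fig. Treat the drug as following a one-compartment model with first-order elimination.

k = ln(C₁/C₂) / (t₂ − t₁) = ln(1.61/0.694) / (41.2 − 22.5)
  = 0.8415 / 18.70 = 0.04500 h⁻¹

0.0450 h⁻¹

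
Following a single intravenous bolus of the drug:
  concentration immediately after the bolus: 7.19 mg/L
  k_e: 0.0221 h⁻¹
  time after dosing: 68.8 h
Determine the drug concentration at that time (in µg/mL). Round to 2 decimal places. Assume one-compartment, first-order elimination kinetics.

C = C₀ · e^(−k·t) = 7.190 × e^(−0.02210 × 68.8)
  = 7.190 × 0.2186 = 1.572 mg/L
(1.572 mg/L = 1.572 µg/mL)

1.57 µg/mL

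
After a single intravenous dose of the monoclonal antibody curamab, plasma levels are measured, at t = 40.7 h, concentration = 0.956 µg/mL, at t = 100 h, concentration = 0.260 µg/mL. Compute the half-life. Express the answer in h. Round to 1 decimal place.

31.6 h

k = ln(C₁/C₂) / (t₂ − t₁) = ln(0.956/0.260) / (100 − 40.7)
  = 1.302 / 59.30 = 0.02196 h⁻¹
t½ = ln2 / k = 0.693147 / 0.02196 = 31.56 h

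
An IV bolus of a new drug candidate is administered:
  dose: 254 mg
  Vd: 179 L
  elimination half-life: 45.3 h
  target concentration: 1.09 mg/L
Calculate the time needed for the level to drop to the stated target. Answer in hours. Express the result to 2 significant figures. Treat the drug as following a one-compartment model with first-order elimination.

C₀ = Dose / Vd = 254.0 / 179 = 1.419 mg/L
k = ln2 / t½ = 0.693147 / 45.3 = 0.01530 h⁻¹
t = ln(C₀ / C) / k = ln(1.419 / 1.09) / 0.01530
  = ln(1.302) / 0.01530 = 0.2639 / 0.01530 = 17.25 h

17 h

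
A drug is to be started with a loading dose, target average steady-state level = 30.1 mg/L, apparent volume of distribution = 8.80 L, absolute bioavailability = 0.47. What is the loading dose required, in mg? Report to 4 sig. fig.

LD = Css × Vd / F = 30.1 × 8.80 / 0.47 = 563.6 mg

563.6 mg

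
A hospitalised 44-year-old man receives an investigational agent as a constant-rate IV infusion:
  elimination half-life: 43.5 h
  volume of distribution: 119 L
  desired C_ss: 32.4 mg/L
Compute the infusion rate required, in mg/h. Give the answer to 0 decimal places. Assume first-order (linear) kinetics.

k = ln2 / t½ = 0.693147 / 43.5 = 0.01593 h⁻¹
CL = k × Vd = 0.01593 × 119 = 1.896 L/h
At steady state, infusion rate R₀ = Css × CL = 32.4 × 1.896 = 61.43 mg/h

61 mg/h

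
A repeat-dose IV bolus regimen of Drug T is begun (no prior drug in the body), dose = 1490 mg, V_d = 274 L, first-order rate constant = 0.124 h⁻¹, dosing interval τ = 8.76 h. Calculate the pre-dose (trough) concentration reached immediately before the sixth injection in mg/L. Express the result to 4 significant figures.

C₀ per dose = Dose / Vd = 1490 / 274 = 5.438 mg/L
Fraction remaining after one interval: r = e^(−kτ) = e^(−0.1240 × 8.76) = 0.3375
Before dose 6, 5 doses have been given (aged 1τ, 2τ, 3τ, 4τ, 5τ).
C_trough = C₀ × (r + r² + … + r^5) = C₀ × r(1−r^5)/(1−r)
        = 5.438 × 0.3375 × (1 − 0.004379) / (1 − 0.3375) = 2.758 mg/L

2.758 mg/L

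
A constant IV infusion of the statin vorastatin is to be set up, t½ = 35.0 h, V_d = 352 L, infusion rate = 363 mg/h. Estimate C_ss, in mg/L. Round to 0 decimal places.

52 mg/L

k = ln2 / t½ = 0.693147 / 35.0 = 0.01980 h⁻¹
CL = k × Vd = 0.01980 × 352 = 6.970 L/h
At steady state Css = R₀ / CL = 363 / 6.970 = 52.08 mg/L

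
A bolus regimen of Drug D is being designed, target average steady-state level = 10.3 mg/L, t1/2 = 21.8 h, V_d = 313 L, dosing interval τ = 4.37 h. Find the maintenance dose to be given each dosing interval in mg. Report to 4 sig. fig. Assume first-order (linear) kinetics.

448.0 mg

k = ln2 / t½ = 0.693147 / 21.8 = 0.03180 h⁻¹
CL = k × Vd = 0.03180 × 313 = 9.953 L/h
At steady state, Dose/τ = Css × CL.
Dose = Css × CL × τ = 10.3 × 9.953 × 4.37 = 448.0 mg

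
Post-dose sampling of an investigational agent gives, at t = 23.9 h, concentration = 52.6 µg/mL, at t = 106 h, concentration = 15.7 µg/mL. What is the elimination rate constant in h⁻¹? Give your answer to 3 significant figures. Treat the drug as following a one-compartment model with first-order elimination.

k = ln(C₁/C₂) / (t₂ − t₁) = ln(52.6/15.7) / (106 − 23.9)
  = 1.209 / 82.10 = 0.01473 h⁻¹

0.0147 h⁻¹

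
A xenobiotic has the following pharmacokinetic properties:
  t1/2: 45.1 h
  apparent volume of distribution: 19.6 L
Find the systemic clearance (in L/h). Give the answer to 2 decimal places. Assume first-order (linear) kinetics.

k = ln2 / t½ = 0.693147 / 45.1 = 0.01537 h⁻¹
CL = k × Vd = 0.01537 × 19.6 = 0.3013 L/h

0.30 L/h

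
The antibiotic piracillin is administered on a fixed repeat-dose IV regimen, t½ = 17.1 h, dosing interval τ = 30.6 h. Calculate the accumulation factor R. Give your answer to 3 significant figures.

1.41

k = ln2 / t½ = 0.693147 / 17.1 = 0.04053 h⁻¹
e^(−kτ) = e^(−0.04053 × 30.6) = 0.2893
Accumulation ratio R = 1 / (1 − e^(−kτ)) = 1 / (1 − 0.2893) = 1.407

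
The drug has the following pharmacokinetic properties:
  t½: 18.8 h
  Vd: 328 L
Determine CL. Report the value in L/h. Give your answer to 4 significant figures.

k = ln2 / t½ = 0.693147 / 18.8 = 0.03687 h⁻¹
CL = k × Vd = 0.03687 × 328 = 12.09 L/h

12.09 L/h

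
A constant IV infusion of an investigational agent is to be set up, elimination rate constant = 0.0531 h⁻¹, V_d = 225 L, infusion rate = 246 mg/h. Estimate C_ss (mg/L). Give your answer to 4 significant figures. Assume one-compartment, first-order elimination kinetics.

20.59 mg/L

CL = k × Vd = 0.05310 × 225 = 11.95 L/h
At steady state Css = R₀ / CL = 246 / 11.95 = 20.59 mg/L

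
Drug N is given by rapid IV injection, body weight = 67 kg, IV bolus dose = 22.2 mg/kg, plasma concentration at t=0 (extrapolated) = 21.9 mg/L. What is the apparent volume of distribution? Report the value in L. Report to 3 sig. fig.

Dose = 22.2 × 67 = 1487 mg
Vd = Dose / C₀ = 1487 / 21.9 = 67.90 L

67.9 L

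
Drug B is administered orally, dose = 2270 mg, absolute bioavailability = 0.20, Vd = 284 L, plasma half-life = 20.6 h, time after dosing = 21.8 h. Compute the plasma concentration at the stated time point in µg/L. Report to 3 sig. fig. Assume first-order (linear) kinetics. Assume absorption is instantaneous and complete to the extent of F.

Amount reaching circulation = F × Dose = 0.20 × 2270 = 454.0 mg
C₀ = F·Dose / Vd = 454.0 / 284 = 1.599 mg/L
k = ln2 / t½ = 0.693147 / 20.6 = 0.03365 h⁻¹
C = C₀ · e^(−k·t) = 1.599 × e^(−0.03365 × 21.8)
  = 1.599 × 0.4802 = 0.7678 mg/L
Convert: 0.7678 mg/L × 1000 = 767.8 µg/L

768 µg/L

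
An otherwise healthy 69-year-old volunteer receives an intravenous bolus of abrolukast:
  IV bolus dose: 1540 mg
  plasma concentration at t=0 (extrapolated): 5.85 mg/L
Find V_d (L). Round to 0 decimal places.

Vd = Dose / C₀ = 1540 / 5.85 = 263.2 L

263 L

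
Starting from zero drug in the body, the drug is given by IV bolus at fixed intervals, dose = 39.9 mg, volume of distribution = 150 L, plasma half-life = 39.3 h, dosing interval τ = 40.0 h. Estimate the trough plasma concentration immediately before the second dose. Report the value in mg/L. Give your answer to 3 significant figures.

0.131 mg/L

C₀ per dose = Dose / Vd = 39.9 / 150 = 0.2660 mg/L
k = ln2 / t½ = 0.693147 / 39.3 = 0.01764 h⁻¹
Fraction remaining after one interval: r = e^(−kτ) = e^(−0.01764 × 40.0) = 0.4938
Before dose 2, 1 dose has been given (aged 1τ).
C_trough = C₀ × r = 0.2660 × 0.4938 = 0.1314 mg/L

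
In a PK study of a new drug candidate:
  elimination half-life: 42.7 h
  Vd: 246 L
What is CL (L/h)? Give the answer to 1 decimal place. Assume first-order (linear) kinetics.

4.0 L/h

k = ln2 / t½ = 0.693147 / 42.7 = 0.01623 h⁻¹
CL = k × Vd = 0.01623 × 246 = 3.993 L/h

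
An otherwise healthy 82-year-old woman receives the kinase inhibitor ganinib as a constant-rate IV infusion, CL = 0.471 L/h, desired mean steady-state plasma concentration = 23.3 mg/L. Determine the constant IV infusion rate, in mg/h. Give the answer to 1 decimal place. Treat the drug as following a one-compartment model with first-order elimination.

11.0 mg/h

At steady state, infusion rate R₀ = Css × CL = 23.3 × 0.4710 = 10.97 mg/h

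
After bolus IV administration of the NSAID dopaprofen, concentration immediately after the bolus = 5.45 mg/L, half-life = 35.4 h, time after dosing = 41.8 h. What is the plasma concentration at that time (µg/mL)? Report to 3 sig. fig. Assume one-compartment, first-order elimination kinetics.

2.40 µg/mL

k = ln2 / t½ = 0.693147 / 35.4 = 0.01958 h⁻¹
C = C₀ · e^(−k·t) = 5.450 × e^(−0.01958 × 41.8)
  = 5.450 × 0.4411 = 2.404 mg/L
(2.404 mg/L = 2.404 µg/mL)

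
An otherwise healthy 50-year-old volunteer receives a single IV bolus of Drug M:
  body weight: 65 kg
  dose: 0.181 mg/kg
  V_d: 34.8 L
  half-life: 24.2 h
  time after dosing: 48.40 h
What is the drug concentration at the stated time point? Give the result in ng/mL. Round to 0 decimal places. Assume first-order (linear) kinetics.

Total dose = 0.181 × 65 = 11.77 mg
C₀ = Dose / Vd = 11.77 / 34.8 = 0.3382 mg/L
k = ln2 / t½ = 0.693147 / 24.2 = 0.02864 h⁻¹
t / t½ = 48.40 / 24.2 = 2 half-lives
C = C₀ × (1/2)^2 = 0.3382 × 0.2500 = 0.08455 mg/L
Convert: 0.08455 mg/L × 1000 = 84.55 ng/mL

85 ng/mL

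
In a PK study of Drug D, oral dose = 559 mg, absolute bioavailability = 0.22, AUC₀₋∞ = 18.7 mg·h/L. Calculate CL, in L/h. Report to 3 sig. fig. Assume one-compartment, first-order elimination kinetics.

CL = F·Dose / AUC = 0.22 × 559 / 18.7 = 6.576 L/h

6.58 L/h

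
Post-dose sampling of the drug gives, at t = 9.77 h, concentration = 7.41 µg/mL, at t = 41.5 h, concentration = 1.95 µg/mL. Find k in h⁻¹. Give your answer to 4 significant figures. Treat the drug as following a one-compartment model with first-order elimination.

0.04207 h⁻¹

k = ln(C₁/C₂) / (t₂ − t₁) = ln(7.41/1.95) / (41.5 − 9.77)
  = 1.335 / 31.73 = 0.04207 h⁻¹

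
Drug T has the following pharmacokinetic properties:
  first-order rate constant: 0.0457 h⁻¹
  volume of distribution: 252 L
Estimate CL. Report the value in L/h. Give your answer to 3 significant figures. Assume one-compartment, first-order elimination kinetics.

CL = k × Vd = 0.0457 × 252 = 11.52 L/h

11.5 L/h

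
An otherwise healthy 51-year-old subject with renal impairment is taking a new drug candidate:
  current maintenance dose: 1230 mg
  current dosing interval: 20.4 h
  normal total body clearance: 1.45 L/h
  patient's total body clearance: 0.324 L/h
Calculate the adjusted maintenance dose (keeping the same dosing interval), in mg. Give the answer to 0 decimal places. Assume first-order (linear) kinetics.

275 mg

To keep the same average steady-state level, dosing rate must scale with clearance.
CL ratio = 0.324 / 1.45 = 0.2234
New dose (same interval) = 1230 × 0.2234 = 274.8 mg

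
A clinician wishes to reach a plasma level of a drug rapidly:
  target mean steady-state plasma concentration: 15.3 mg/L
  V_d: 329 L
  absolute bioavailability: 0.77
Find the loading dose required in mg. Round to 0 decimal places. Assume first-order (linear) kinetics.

LD = Css × Vd / F = 15.3 × 329 / 0.77 = 6537 mg

6537 mg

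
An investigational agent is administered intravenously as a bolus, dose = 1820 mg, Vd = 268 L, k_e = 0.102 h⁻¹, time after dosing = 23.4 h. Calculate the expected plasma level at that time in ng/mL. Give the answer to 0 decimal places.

C₀ = Dose / Vd = 1820 / 268 = 6.791 mg/L
C = C₀ · e^(−k·t) = 6.791 × e^(−0.1020 × 23.4)
  = 6.791 × 0.09192 = 0.6242 mg/L
Convert: 0.6242 mg/L × 1000 = 624.2 ng/mL

624 ng/mL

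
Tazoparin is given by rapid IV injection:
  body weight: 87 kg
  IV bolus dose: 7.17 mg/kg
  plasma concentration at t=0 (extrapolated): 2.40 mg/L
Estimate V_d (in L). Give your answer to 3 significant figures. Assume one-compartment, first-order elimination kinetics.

260 L

Dose = 7.17 × 87 = 623.8 mg
Vd = Dose / C₀ = 623.8 / 2.40 = 259.9 L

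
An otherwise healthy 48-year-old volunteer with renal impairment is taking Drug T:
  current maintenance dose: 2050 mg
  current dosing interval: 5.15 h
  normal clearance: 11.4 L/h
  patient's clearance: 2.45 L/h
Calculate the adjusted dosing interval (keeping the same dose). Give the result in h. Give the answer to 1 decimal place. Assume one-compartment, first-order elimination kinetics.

To keep the same average steady-state level, dosing rate must scale with clearance.
CL ratio = 2.45 / 11.4 = 0.2149
New interval (same dose) = 5.15 / 0.2149 = 23.96 h

24.0 h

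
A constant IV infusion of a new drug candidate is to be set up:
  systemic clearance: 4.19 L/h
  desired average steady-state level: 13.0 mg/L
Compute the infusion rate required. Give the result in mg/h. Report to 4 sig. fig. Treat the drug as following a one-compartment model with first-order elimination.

At steady state, infusion rate R₀ = Css × CL = 13.0 × 4.190 = 54.47 mg/h

54.47 mg/h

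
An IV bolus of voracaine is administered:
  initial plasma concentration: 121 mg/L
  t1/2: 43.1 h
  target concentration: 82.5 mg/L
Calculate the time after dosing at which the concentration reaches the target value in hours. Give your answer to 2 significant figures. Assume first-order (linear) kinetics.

k = ln2 / t½ = 0.693147 / 43.1 = 0.01608 h⁻¹
t = ln(C₀ / C) / k = ln(121.0 / 82.5) / 0.01608
  = ln(1.467) / 0.01608 = 0.3832 / 0.01608 = 23.83 h

24 h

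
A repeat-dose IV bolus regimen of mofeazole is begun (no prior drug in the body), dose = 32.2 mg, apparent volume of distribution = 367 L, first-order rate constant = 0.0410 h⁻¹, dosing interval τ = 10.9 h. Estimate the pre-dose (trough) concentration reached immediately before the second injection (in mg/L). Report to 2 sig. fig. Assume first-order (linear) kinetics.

C₀ per dose = Dose / Vd = 32.2 / 367 = 0.08774 mg/L
Fraction remaining after one interval: r = e^(−kτ) = e^(−0.04100 × 10.9) = 0.6396
Before dose 2, 1 dose has been given (aged 1τ).
C_trough = C₀ × r = 0.08774 × 0.6396 = 0.05612 mg/L

0.056 mg/L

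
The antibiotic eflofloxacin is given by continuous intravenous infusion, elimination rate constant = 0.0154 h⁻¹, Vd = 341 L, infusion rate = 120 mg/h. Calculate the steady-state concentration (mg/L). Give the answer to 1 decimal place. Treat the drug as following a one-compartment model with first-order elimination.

CL = k × Vd = 0.01540 × 341 = 5.251 L/h
At steady state Css = R₀ / CL = 120 / 5.251 = 22.85 mg/L

22.9 mg/L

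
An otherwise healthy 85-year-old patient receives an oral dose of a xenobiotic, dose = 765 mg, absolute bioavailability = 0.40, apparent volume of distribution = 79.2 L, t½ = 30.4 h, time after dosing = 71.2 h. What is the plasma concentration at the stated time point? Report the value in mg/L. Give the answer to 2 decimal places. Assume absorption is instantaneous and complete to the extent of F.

Amount reaching circulation = F × Dose = 0.40 × 765.0 = 306.0 mg
C₀ = F·Dose / Vd = 306.0 / 79.2 = 3.864 mg/L
k = ln2 / t½ = 0.693147 / 30.4 = 0.02280 h⁻¹
C = C₀ · e^(−k·t) = 3.864 × e^(−0.02280 × 71.2)
  = 3.864 × 0.1972 = 0.7620 mg/L

0.76 mg/L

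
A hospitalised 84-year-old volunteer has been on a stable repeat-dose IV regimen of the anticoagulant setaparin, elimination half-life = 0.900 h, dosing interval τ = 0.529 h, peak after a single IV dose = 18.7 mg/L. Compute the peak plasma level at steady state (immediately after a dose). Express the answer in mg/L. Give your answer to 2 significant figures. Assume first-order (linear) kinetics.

k = ln2 / t½ = 0.693147 / 0.900 = 0.7702 h⁻¹
e^(−kτ) = e^(−0.7702 × 0.529) = 0.6654
Accumulation ratio R = 1 / (1 − e^(−kτ)) = 1 / (1 − 0.6654) = 2.989
Steady-state peak = C₀ × R = 18.7 × 2.989 = 55.89 mg/L

56 mg/L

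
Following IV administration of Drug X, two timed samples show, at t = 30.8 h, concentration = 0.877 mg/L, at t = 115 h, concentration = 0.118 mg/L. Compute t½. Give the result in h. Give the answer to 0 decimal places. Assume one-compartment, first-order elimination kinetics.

29 h

k = ln(C₁/C₂) / (t₂ − t₁) = ln(0.877/0.118) / (115 − 30.8)
  = 2.006 / 84.20 = 0.02382 h⁻¹
t½ = ln2 / k = 0.693147 / 0.02382 = 29.10 h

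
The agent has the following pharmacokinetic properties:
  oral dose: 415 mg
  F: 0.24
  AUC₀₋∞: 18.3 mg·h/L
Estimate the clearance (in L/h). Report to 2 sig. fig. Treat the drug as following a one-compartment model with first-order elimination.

5.4 L/h

CL = F·Dose / AUC = 0.24 × 415 / 18.3 = 5.443 L/h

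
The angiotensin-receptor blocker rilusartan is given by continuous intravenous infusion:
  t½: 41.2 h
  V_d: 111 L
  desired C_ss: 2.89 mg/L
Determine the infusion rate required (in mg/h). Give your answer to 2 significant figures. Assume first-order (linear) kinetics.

5.4 mg/h

k = ln2 / t½ = 0.693147 / 41.2 = 0.01682 h⁻¹
CL = k × Vd = 0.01682 × 111 = 1.867 L/h
At steady state, infusion rate R₀ = Css × CL = 2.89 × 1.867 = 5.396 mg/h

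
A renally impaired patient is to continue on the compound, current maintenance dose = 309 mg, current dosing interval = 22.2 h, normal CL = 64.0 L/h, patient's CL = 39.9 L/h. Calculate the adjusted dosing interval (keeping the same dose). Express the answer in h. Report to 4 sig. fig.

35.61 h

To keep the same average steady-state level, dosing rate must scale with clearance.
CL ratio = 39.9 / 64.0 = 0.6234
New interval (same dose) = 22.2 / 0.6234 = 35.61 h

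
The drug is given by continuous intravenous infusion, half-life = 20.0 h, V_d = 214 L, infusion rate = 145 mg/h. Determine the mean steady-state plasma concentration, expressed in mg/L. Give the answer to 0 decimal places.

k = ln2 / t½ = 0.693147 / 20.0 = 0.03466 h⁻¹
CL = k × Vd = 0.03466 × 214 = 7.417 L/h
At steady state Css = R₀ / CL = 145 / 7.417 = 19.55 mg/L

20 mg/L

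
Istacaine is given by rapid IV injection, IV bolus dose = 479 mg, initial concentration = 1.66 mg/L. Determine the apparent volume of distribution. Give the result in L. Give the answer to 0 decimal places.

289 L

Vd = Dose / C₀ = 479.0 / 1.66 = 288.6 L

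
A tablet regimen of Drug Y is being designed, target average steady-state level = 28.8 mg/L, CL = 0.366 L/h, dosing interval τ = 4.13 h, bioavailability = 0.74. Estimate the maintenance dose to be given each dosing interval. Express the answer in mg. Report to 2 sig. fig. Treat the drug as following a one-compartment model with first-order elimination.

59 mg

At steady state, F × (Dose/τ) = Css × CL.
Dose = Css × CL × τ / F = 28.8 × 0.3660 × 4.13 / 0.74 = 58.83 mg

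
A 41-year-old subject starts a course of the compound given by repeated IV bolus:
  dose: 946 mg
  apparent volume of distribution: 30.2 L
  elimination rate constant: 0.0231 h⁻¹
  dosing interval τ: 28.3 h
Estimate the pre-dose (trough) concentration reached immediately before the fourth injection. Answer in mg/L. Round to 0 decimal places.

29 mg/L

C₀ per dose = Dose / Vd = 946 / 30.2 = 31.32 mg/L
Fraction remaining after one interval: r = e^(−kτ) = e^(−0.02310 × 28.3) = 0.5201
Before dose 4, 3 doses have been given (aged 1τ, 2τ, 3τ).
C_trough = C₀ × (r + r² + … + r^3) = C₀ × r(1−r^3)/(1−r)
        = 31.32 × 0.5201 × (1 − 0.1407) / (1 − 0.5201) = 29.17 mg/L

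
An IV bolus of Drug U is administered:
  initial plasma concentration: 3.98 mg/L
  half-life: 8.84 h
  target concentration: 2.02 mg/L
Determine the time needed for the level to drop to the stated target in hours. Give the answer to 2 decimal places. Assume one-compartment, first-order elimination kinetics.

8.65 h

k = ln2 / t½ = 0.693147 / 8.84 = 0.07841 h⁻¹
t = ln(C₀ / C) / k = ln(3.980 / 2.02) / 0.07841
  = ln(1.970) / 0.07841 = 0.6780 / 0.07841 = 8.647 h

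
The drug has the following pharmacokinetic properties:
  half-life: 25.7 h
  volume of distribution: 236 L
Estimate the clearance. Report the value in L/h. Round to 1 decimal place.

k = ln2 / t½ = 0.693147 / 25.7 = 0.02697 h⁻¹
CL = k × Vd = 0.02697 × 236 = 6.365 L/h

6.4 L/h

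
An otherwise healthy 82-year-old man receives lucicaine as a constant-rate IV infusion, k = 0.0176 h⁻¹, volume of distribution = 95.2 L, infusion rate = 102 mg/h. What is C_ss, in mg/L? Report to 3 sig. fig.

60.9 mg/L

CL = k × Vd = 0.01760 × 95.2 = 1.676 L/h
At steady state Css = R₀ / CL = 102 / 1.676 = 60.86 mg/L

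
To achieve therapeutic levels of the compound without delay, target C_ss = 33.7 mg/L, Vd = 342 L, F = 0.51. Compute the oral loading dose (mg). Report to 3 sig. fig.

22600 mg

LD = Css × Vd / F = 33.7 × 342 / 0.51 = 22600 mg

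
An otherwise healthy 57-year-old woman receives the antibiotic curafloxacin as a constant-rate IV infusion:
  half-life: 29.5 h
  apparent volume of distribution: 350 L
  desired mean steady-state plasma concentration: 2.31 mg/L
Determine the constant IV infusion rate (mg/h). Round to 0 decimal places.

19 mg/h

k = ln2 / t½ = 0.693147 / 29.5 = 0.02350 h⁻¹
CL = k × Vd = 0.02350 × 350 = 8.225 L/h
At steady state, infusion rate R₀ = Css × CL = 2.31 × 8.225 = 19.00 mg/h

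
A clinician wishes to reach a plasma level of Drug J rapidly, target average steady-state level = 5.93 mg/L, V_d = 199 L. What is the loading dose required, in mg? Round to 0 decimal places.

1180 mg

LD = Css × Vd = 5.93 × 199 = 1180 mg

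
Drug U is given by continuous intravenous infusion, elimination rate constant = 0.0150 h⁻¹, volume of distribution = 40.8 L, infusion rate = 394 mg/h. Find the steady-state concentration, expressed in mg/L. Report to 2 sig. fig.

640 mg/L

CL = k × Vd = 0.01500 × 40.8 = 0.6120 L/h
At steady state Css = R₀ / CL = 394 / 0.6120 = 643.8 mg/L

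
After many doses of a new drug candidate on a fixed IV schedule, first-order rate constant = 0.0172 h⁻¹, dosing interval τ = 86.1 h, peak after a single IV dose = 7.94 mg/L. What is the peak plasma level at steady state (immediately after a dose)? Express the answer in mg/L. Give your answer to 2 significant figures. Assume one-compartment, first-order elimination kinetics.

10 mg/L

e^(−kτ) = e^(−0.01720 × 86.1) = 0.2274
Accumulation ratio R = 1 / (1 − e^(−kτ)) = 1 / (1 − 0.2274) = 1.294
Steady-state peak = C₀ × R = 7.94 × 1.294 = 10.27 mg/L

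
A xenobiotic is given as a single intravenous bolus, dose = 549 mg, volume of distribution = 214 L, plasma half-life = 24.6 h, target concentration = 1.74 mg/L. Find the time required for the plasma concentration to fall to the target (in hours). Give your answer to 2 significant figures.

14 h

C₀ = Dose / Vd = 549.0 / 214 = 2.565 mg/L
k = ln2 / t½ = 0.693147 / 24.6 = 0.02818 h⁻¹
t = ln(C₀ / C) / k = ln(2.565 / 1.74) / 0.02818
  = ln(1.474) / 0.02818 = 0.3880 / 0.02818 = 13.77 h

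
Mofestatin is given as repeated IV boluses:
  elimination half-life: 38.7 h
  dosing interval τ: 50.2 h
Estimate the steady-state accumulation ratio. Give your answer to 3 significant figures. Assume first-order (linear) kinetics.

k = ln2 / t½ = 0.693147 / 38.7 = 0.01791 h⁻¹
e^(−kτ) = e^(−0.01791 × 50.2) = 0.4069
Accumulation ratio R = 1 / (1 − e^(−kτ)) = 1 / (1 − 0.4069) = 1.686

1.69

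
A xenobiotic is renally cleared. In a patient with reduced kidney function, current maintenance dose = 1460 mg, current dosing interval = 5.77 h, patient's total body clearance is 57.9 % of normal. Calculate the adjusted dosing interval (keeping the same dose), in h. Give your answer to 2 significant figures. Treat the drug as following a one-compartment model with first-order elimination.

To keep the same average steady-state level, dosing rate must scale with clearance.
CL ratio = 57.9 / 100 = 0.5790
New interval (same dose) = 5.77 / 0.5790 = 9.965 h

10 h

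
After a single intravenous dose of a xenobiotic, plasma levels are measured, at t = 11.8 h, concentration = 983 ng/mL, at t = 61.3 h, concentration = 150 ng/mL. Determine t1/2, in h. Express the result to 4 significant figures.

k = ln(C₁/C₂) / (t₂ − t₁) = ln(983/150) / (61.3 − 11.8)
  = 1.880 / 49.50 = 0.03798 h⁻¹
t½ = ln2 / k = 0.693147 / 0.03798 = 18.25 h

18.25 h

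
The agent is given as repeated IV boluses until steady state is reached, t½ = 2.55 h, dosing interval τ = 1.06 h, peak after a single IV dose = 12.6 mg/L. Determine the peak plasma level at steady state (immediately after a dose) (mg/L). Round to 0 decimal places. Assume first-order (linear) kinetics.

50 mg/L

k = ln2 / t½ = 0.693147 / 2.55 = 0.2718 h⁻¹
e^(−kτ) = e^(−0.2718 × 1.06) = 0.7497
Accumulation ratio R = 1 / (1 − e^(−kτ)) = 1 / (1 − 0.7497) = 3.995
Steady-state peak = C₀ × R = 12.6 × 3.995 = 50.34 mg/L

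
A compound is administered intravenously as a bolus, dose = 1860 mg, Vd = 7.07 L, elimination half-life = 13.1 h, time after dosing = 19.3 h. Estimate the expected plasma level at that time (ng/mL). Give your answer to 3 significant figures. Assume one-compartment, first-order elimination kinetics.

C₀ = Dose / Vd = 1860 / 7.07 = 263.1 mg/L
k = ln2 / t½ = 0.693147 / 13.1 = 0.05291 h⁻¹
C = C₀ · e^(−k·t) = 263.1 × e^(−0.05291 × 19.3)
  = 263.1 × 0.3602 = 94.77 mg/L
Convert: 94.77 mg/L × 1000 = 94770 ng/mL

94800 ng/mL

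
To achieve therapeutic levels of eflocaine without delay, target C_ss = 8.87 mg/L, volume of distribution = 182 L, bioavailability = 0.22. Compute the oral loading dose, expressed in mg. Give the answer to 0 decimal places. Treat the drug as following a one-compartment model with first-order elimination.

LD = Css × Vd / F = 8.87 × 182 / 0.22 = 7338 mg

7338 mg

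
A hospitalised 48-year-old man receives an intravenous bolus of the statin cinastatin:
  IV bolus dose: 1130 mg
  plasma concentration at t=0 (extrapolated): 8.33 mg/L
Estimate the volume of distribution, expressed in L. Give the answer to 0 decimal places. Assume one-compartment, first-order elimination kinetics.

136 L

Vd = Dose / C₀ = 1130 / 8.33 = 135.7 L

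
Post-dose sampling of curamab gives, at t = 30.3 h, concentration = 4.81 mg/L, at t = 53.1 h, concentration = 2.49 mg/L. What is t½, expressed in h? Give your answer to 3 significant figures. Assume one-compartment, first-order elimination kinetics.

24.0 h

k = ln(C₁/C₂) / (t₂ − t₁) = ln(4.81/2.49) / (53.1 − 30.3)
  = 0.6584 / 22.80 = 0.02888 h⁻¹
t½ = ln2 / k = 0.693147 / 0.02888 = 24.00 h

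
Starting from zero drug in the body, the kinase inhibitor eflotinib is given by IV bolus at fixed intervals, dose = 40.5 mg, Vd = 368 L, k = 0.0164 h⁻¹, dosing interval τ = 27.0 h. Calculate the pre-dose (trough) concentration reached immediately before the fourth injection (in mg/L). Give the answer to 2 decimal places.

0.15 mg/L

C₀ per dose = Dose / Vd = 40.5 / 368 = 0.1101 mg/L
Fraction remaining after one interval: r = e^(−kτ) = e^(−0.01640 × 27.0) = 0.6422
Before dose 4, 3 doses have been given (aged 1τ, 2τ, 3τ).
C_trough = C₀ × (r + r² + … + r^3) = C₀ × r(1−r^3)/(1−r)
        = 0.1101 × 0.6422 × (1 − 0.2649) / (1 − 0.6422) = 0.1453 mg/L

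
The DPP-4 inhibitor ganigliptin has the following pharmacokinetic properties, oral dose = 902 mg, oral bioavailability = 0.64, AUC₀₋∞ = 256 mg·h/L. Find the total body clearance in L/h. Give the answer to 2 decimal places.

CL = F·Dose / AUC = 0.64 × 902 / 256 = 2.255 L/h

2.26 L/h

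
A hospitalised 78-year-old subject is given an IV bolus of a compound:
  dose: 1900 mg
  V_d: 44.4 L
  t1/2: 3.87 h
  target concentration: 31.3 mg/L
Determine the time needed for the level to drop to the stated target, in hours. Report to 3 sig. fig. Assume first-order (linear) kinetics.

1.75 h

C₀ = Dose / Vd = 1900 / 44.4 = 42.79 mg/L
k = ln2 / t½ = 0.693147 / 3.87 = 0.1791 h⁻¹
t = ln(C₀ / C) / k = ln(42.79 / 31.3) / 0.1791
  = ln(1.367) / 0.1791 = 0.3126 / 0.1791 = 1.745 h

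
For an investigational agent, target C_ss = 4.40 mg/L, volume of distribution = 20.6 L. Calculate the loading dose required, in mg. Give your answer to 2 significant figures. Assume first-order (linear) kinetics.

LD = Css × Vd = 4.40 × 20.6 = 90.64 mg

91 mg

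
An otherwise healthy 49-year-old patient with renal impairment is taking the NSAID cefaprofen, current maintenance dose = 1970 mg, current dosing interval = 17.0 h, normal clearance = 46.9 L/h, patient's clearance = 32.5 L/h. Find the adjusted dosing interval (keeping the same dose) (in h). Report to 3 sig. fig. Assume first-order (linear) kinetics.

24.5 h

To keep the same average steady-state level, dosing rate must scale with clearance.
CL ratio = 32.5 / 46.9 = 0.6930
New interval (same dose) = 17.0 / 0.6930 = 24.53 h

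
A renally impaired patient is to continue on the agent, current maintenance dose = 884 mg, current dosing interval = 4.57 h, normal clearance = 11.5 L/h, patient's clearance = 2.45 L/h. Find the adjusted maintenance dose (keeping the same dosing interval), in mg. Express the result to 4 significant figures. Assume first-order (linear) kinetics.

188.3 mg

To keep the same average steady-state level, dosing rate must scale with clearance.
CL ratio = 2.45 / 11.5 = 0.2130
New dose (same interval) = 884 × 0.2130 = 188.3 mg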